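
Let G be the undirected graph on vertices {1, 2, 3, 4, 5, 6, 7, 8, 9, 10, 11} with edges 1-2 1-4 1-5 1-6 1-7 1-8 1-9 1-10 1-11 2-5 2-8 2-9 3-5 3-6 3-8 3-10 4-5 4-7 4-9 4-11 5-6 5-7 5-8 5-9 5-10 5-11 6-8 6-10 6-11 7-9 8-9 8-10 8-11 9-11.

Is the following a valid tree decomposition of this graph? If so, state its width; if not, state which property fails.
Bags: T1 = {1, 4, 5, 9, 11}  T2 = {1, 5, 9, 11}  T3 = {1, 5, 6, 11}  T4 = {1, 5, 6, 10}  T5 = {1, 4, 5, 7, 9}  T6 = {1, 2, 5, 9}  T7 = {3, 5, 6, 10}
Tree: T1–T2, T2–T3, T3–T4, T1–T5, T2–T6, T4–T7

A tree decomposition must satisfy three properties: every vertex lies in some bag; for every edge, both endpoints lie together in some bag; and for every vertex, the bags containing it form a connected subtree. Here vertex 8 appears in no bag, so the decomposition is invalid.

No — vertex 8 appears in no bag.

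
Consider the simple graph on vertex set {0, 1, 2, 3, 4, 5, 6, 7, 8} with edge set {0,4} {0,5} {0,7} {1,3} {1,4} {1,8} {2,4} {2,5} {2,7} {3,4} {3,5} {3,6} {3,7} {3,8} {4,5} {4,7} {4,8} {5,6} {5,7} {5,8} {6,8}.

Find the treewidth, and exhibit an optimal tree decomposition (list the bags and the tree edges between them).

Treewidth 3.
Bags: B1 = {0, 4, 5, 7}  B2 = {2, 4, 5, 7}  B3 = {3, 4, 5, 7}  B4 = {3, 4, 5, 8}  B5 = {3, 5, 6, 8}  B6 = {1, 3, 4, 8}
Tree: B1–B2, B2–B3, B3–B4, B4–B5, B4–B6

The largest bag has 4 vertices, giving width 3; this decomposition certifies tw(G) ≤ 3. On the other hand G contains the 4-clique {1, 3, 4, 8}. A clique must lie in a single bag of any decomposition, so no decomposition can have width below 3. Hence tw(G) = 3 exactly.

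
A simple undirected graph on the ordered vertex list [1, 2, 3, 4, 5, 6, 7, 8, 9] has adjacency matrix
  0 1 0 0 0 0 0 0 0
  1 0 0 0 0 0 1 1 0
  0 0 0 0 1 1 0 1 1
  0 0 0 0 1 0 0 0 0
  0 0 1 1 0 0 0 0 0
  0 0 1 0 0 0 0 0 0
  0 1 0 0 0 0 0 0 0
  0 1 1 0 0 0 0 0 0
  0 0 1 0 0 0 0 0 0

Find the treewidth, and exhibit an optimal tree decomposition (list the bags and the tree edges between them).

Treewidth 1.
Bags: B1 = {3, 8}  B2 = {3, 6}  B3 = {2, 8}  B4 = {3, 5}  B5 = {4, 5}  B6 = {2, 7}  B7 = {3, 9}  B8 = {1, 2}
Tree: B1–B2, B1–B3, B2–B4, B4–B5, B3–B6, B4–B7, B3–B8

The largest bag has 2 vertices, giving width 1; this decomposition certifies tw(G) ≤ 1. Since G has at least one edge (e.g. 8–3), it is not an edgeless graph, so tw(G) ≥ 1. Combining the bounds, tw(G) = 1.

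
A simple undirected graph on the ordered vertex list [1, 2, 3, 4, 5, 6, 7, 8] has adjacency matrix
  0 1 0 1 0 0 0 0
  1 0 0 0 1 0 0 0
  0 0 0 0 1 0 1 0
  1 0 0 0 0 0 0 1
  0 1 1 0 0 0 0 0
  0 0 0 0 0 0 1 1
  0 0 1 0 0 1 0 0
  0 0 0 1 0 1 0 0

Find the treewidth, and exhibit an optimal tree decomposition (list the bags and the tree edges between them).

Treewidth 2.
Bags: B1 = {6, 7, 8}  B2 = {3, 7, 8}  B3 = {3, 5, 8}  B4 = {2, 5, 8}  B5 = {1, 2, 8}  B6 = {1, 4, 8}
Tree: B1–B2, B2–B3, B3–B4, B4–B5, B5–B6

Each bag holds 3 vertices, so the decomposition has width 2, which upper-bounds the treewidth. Since 8–6–7–3–5–2–1–4–8 is a cycle in G, G is not acyclic. Forests are exactly the graphs of treewidth ≤ 1, so tw(G) ≥ 2. Therefore the treewidth is 2.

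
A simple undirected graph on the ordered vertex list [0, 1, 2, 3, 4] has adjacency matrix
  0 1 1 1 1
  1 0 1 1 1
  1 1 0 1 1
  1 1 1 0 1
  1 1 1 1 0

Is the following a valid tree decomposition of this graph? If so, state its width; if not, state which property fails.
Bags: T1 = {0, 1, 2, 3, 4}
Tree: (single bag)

Checking the three conditions: (i) the bags cover all of {0, 1, 2, 3, 4}; (ii) for each edge, some bag contains both endpoints; (iii) the bags containing any fixed vertex form a subtree. All hold, so the decomposition is valid with width 5 − 1 = 4.

Yes; width 4.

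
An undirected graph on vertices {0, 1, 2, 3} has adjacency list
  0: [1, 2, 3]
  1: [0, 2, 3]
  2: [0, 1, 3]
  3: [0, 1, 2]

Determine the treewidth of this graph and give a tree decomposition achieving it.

Treewidth 3.
One optimal decomposition is:
Bags: B1 = {0, 1, 2, 3}
Tree: (single bag)

A single bag containing all 4 vertices is trivially a valid decomposition of width 3. Conversely, {0, 1, 2, 3} is a clique of size 4, and the vertices of any clique must share a bag in every tree decomposition; so some bag has ≥ 4 vertices and tw(G) ≥ 3. Hence tw(G) = 3 exactly.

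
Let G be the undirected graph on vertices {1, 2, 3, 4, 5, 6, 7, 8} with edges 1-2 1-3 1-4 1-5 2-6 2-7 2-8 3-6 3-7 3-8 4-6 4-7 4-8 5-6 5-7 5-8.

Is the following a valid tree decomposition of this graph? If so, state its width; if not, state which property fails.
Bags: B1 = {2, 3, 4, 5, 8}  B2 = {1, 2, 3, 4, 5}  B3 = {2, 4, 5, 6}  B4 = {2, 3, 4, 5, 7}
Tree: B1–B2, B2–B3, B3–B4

A tree decomposition must satisfy three properties: every vertex lies in some bag; for every edge, both endpoints lie together in some bag; and for every vertex, the bags containing it form a connected subtree. Here edge (3,6) lies in no bag, so the decomposition is invalid.

No — edge (3,6) lies in no bag.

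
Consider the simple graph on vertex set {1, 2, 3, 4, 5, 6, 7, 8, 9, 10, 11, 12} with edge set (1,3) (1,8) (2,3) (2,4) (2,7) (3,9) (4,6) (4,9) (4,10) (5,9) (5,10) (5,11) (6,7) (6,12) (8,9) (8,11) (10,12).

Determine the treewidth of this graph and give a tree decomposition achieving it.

Every bag has size at most 4, so the width is 4 − 1 = 3 and tw(G) ≤ 3. For the lower bound: the 4 vertex sets {6,7,12}, {10}, {4}, {2,3,5,9} are disjoint, each induces a connected subgraph, and every pair is joined by at least one edge of G. Contracting each set to a single vertex therefore yields K_{4} as a minor, and since treewidth is minor-monotone, tw(G) ≥ tw(K_{4}) = 3. Therefore the treewidth is 3.

Treewidth 3.
One optimal decomposition is:
Bags: B1 = {6, 7, 10, 12}  B2 = {4, 6, 7, 10}  B3 = {2, 4, 7, 10}  B4 = {2, 4, 5, 10}  B5 = {2, 4, 5, 9}  B6 = {2, 3, 5, 9}  B7 = {3, 5, 9, 11}  B8 = {3, 8, 9, 11}  B9 = {1, 3, 8, 11}
Tree: B1–B2, B2–B3, B3–B4, B4–B5, B5–B6, B6–B7, B7–B8, B8–B9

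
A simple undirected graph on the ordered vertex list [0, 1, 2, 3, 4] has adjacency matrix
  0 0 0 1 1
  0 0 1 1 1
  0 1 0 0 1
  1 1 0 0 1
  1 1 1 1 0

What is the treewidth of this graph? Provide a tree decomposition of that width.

Treewidth 2.
One such decomposition:
Bags: B1 = {0, 3, 4}  B2 = {1, 3, 4}  B3 = {1, 2, 4}
Tree: B1–B2, B2–B3

Every bag has size at most 3, so the width is 3 − 1 = 2 and tw(G) ≤ 2. For the lower bound, the 3 vertices {0, 3, 4} are pairwise adjacent, and any tree decomposition puts a clique entirely inside one bag — forcing width ≥ 2. Therefore the treewidth is 2.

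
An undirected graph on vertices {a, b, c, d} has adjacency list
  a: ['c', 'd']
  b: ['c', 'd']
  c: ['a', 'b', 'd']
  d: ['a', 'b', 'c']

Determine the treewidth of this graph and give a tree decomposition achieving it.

Treewidth 2.
One such decomposition:
Bags: B1 = {b, c, d}  B2 = {a, c, d}
Tree: B1–B2

The largest bag has 3 vertices, giving width 2; this decomposition certifies tw(G) ≤ 2. On the other hand G contains the 3-clique {a, c, d}. A clique must lie in a single bag of any decomposition, so no decomposition can have width below 2. Therefore the treewidth is 2.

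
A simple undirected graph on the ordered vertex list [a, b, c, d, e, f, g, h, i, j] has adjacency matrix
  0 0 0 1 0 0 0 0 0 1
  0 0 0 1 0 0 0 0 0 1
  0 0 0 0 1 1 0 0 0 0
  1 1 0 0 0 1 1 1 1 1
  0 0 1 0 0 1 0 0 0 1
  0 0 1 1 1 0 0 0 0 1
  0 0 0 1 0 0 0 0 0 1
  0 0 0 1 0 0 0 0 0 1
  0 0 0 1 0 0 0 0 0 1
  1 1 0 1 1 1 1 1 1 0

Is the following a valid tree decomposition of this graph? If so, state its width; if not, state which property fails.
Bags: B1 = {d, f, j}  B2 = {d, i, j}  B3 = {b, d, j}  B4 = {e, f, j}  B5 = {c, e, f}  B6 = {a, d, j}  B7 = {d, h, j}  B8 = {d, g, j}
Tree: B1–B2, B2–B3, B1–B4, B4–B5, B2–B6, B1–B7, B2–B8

Vertex coverage: the bags together contain {a, b, c, d, e, f, g, h, i, j}, the full vertex set. Edge coverage: each edge of G has both endpoints in at least one bag. Running intersection: for every vertex, the bags containing it form a connected subtree. All three properties hold, so this is a valid tree decomposition of width max|bag| − 1 = 2, and hence tw(G) ≤ 2.

Yes; width 2.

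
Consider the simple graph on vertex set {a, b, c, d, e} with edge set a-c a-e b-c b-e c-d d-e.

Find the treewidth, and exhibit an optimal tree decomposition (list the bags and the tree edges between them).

Treewidth 2.
Bags: B1 = {b, c, e}  B2 = {a, c, e}  B3 = {c, d, e}
Tree: B1–B2, B2–B3

Every bag has size at most 3, so the width is 3 − 1 = 2 and tw(G) ≤ 2. For the lower bound, G contains the cycle e–b–c–a–e, so G is not a forest; only forests have treewidth ≤ 1, hence tw(G) ≥ 2. Therefore the treewidth is 2.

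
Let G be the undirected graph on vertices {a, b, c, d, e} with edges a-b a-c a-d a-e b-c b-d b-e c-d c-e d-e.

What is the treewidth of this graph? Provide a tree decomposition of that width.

A single bag containing all 5 vertices is trivially a valid decomposition of width 4. On the other hand G contains the 5-clique {a, b, c, d, e}. A clique must lie in a single bag of any decomposition, so no decomposition can have width below 4. Combining the bounds, tw(G) = 4.

Treewidth 4.
One optimal decomposition is:
Bags: B1 = {a, b, c, d, e}
Tree: (single bag)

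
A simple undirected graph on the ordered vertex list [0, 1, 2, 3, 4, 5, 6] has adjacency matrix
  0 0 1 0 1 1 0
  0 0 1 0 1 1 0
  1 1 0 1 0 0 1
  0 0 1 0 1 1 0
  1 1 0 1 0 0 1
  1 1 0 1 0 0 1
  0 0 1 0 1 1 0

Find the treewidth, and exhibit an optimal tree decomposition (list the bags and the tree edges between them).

Each bag holds 4 vertices, so the decomposition has width 3, which upper-bounds the treewidth. For the lower bound: the 4 vertex sets {0,5}, {3,4}, {2}, {1} are disjoint, each induces a connected subgraph, and every pair is joined by at least one edge of G. Contracting each set to a single vertex therefore yields K_{4} as a minor, and since treewidth is minor-monotone, tw(G) ≥ tw(K_{4}) = 3. Hence tw(G) = 3 exactly.

Treewidth 3.
Bags: B1 = {0, 2, 4, 5}  B2 = {2, 3, 4, 5}  B3 = {1, 2, 4, 5}  B4 = {2, 4, 5, 6}
Tree: B1–B2, B2–B3, B3–B4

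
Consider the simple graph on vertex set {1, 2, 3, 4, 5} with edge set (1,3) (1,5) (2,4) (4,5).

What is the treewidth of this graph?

A width-1 tree decomposition is:
Bags: B1 = {2, 4}  B2 = {4, 5}  B3 = {1, 5}  B4 = {1, 3}
Tree: B1–B2, B2–B3, B3–B4
Each bag holds 2 vertices, so the decomposition has width 1, which upper-bounds the treewidth. G has an edge, so its treewidth is at least 1. Combining the bounds, tw(G) = 1.

1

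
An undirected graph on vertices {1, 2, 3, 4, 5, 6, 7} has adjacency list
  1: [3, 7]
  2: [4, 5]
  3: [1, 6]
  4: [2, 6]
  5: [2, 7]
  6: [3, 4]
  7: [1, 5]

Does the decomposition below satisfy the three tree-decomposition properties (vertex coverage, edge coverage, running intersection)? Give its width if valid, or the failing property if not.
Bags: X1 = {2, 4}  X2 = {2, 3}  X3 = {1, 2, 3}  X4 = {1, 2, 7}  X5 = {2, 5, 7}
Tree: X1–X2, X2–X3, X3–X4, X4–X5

No — vertex 6 appears in no bag.

A tree decomposition must satisfy three properties: every vertex lies in some bag; for every edge, both endpoints lie together in some bag; and for every vertex, the bags containing it form a connected subtree. Here vertex 6 appears in no bag, so the decomposition is invalid.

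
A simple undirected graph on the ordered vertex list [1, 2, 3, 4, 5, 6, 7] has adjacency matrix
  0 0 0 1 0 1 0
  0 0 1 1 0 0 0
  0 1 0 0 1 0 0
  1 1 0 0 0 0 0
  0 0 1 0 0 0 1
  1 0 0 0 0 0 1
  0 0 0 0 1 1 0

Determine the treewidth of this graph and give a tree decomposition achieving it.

Treewidth 2.
Bags: B1 = {1, 6, 7}  B2 = {1, 4, 7}  B3 = {2, 4, 7}  B4 = {2, 3, 7}  B5 = {3, 5, 7}
Tree: B1–B2, B2–B3, B3–B4, B4–B5

Every bag has size at most 3, so the width is 3 − 1 = 2 and tw(G) ≤ 2. The edges 7–6–1–4–2–3–5–7 form a cycle, so G is not a tree and its treewidth is at least 2. Combining the bounds, tw(G) = 2.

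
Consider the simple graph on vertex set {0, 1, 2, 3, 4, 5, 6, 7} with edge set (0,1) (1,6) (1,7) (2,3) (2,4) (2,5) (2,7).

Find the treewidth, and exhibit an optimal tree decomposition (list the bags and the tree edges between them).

Every bag has size at most 2, so the width is 2 − 1 = 1 and tw(G) ≤ 1. Since G has at least one edge (e.g. 2–7), it is not an edgeless graph, so tw(G) ≥ 1. Combining the bounds, tw(G) = 1.

Treewidth 1.
One such decomposition:
Bags: B1 = {2, 7}  B2 = {2, 5}  B3 = {2, 3}  B4 = {1, 7}  B5 = {0, 1}  B6 = {1, 6}  B7 = {2, 4}
Tree: B1–B2, B1–B3, B1–B4, B4–B5, B5–B6, B3–B7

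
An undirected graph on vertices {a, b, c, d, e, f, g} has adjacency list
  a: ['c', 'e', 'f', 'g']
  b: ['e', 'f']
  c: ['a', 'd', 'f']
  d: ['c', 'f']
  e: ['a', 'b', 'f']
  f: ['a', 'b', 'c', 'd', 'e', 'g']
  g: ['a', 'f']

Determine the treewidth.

A width-2 tree decomposition is:
Bags: B1 = {a, e, f}  B2 = {a, c, f}  B3 = {c, d, f}  B4 = {b, e, f}  B5 = {a, f, g}
Tree: B1–B2, B2–B3, B1–B4, B1–B5
Every bag has size at most 3, so the width is 3 − 1 = 2 and tw(G) ≤ 2. On the other hand G contains the 3-clique {c, d, f}. A clique must lie in a single bag of any decomposition, so no decomposition can have width below 2. Hence tw(G) = 2 exactly.

2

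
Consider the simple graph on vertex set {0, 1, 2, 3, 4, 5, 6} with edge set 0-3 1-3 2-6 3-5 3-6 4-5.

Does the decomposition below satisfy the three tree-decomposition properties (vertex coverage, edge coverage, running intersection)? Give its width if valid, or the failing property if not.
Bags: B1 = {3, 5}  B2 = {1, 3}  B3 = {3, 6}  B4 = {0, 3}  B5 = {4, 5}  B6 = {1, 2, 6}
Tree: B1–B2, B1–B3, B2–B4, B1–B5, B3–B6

No — bags containing vertex 1 are not connected in the tree.

A tree decomposition must satisfy three properties: every vertex lies in some bag; for every edge, both endpoints lie together in some bag; and for every vertex, the bags containing it form a connected subtree. Here bags containing vertex 1 are not connected in the tree, so the decomposition is invalid.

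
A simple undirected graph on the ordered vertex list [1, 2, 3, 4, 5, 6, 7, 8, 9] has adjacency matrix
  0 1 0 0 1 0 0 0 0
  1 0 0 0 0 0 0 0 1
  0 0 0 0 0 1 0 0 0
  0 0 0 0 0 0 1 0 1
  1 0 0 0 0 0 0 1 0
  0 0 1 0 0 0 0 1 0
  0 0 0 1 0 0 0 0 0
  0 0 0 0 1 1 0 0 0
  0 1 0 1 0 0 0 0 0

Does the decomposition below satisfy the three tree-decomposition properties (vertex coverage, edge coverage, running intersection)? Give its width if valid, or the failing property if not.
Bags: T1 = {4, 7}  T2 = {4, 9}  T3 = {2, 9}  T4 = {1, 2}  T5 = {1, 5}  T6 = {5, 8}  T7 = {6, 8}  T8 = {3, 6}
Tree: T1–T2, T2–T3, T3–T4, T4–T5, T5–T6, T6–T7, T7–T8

Vertex coverage: the bags together contain {1, 2, 3, 4, 5, 6, 7, 8, 9}, the full vertex set. Edge coverage: each edge of G has both endpoints in at least one bag. Running intersection: for every vertex, the bags containing it form a connected subtree. All three properties hold, so this is a valid tree decomposition of width max|bag| − 1 = 1, and hence tw(G) ≤ 1.

Yes; width 1.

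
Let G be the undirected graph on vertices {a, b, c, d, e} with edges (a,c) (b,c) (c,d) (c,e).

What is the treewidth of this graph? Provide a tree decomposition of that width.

Treewidth 1.
One such decomposition:
Bags: B1 = {c, e}  B2 = {a, c}  B3 = {c, d}  B4 = {b, c}
Tree: B1–B2, B1–B3, B1–B4

The largest bag has 2 vertices, giving width 1; this decomposition certifies tw(G) ≤ 1. G has an edge, so its treewidth is at least 1. Hence tw(G) = 1 exactly.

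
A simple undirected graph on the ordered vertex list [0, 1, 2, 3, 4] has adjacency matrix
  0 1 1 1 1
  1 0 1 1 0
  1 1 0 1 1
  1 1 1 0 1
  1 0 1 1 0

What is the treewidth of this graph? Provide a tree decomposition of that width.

Treewidth 3.
Bags: B1 = {0, 1, 2, 3}  B2 = {0, 2, 3, 4}
Tree: B1–B2

Each bag holds 4 vertices, so the decomposition has width 3, which upper-bounds the treewidth. For the lower bound, the 4 vertices {0, 1, 2, 3} are pairwise adjacent, and any tree decomposition puts a clique entirely inside one bag — forcing width ≥ 3. Combining the bounds, tw(G) = 3.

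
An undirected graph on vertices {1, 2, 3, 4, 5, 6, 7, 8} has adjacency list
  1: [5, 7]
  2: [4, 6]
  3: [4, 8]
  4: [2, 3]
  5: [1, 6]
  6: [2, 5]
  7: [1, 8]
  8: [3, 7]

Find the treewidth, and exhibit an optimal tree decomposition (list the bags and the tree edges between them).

The largest bag has 3 vertices, giving width 2; this decomposition certifies tw(G) ≤ 2. The edges 6–2–4–3–8–7–1–5–6 form a cycle, so G is not a tree and its treewidth is at least 2. The upper and lower bounds meet at 2, so that is the treewidth.

Treewidth 2.
One such decomposition:
Bags: B1 = {2, 4, 6}  B2 = {3, 4, 6}  B3 = {3, 6, 8}  B4 = {6, 7, 8}  B5 = {1, 6, 7}  B6 = {1, 5, 6}
Tree: B1–B2, B2–B3, B3–B4, B4–B5, B5–B6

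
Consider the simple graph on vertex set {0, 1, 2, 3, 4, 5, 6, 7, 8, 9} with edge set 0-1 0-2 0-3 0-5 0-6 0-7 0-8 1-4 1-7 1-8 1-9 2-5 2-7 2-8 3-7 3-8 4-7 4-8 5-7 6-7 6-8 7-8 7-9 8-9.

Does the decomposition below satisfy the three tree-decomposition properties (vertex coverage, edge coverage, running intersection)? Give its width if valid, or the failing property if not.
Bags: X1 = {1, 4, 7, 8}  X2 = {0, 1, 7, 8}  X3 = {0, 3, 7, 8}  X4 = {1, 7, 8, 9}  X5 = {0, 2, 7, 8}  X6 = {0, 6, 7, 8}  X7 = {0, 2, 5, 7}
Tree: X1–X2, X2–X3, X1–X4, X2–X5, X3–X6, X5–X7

Checking the three conditions: (i) the bags cover all of {0, 1, 2, 3, 4, 5, 6, 7, 8, 9}; (ii) for each edge, some bag contains both endpoints; (iii) the bags containing any fixed vertex form a subtree. All hold, so the decomposition is valid with width 4 − 1 = 3.

Yes; width 3.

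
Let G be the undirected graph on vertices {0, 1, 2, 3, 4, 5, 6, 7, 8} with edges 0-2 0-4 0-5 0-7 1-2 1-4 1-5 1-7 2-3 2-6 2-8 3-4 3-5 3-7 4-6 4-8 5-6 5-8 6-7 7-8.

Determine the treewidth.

A width-4 tree decomposition is:
Bags: B1 = {1, 2, 4, 5, 7}  B2 = {0, 2, 4, 5, 7}  B3 = {2, 3, 4, 5, 7}  B4 = {2, 4, 5, 7, 8}  B5 = {2, 4, 5, 6, 7}
Tree: B1–B2, B2–B3, B3–B4, B4–B5
Each bag holds 5 vertices, so the decomposition has width 4, which upper-bounds the treewidth. For the lower bound: the 5 vertex sets {1,7}, {0,5}, {2,3}, {4}, {8} are disjoint, each induces a connected subgraph, and every pair is joined by at least one edge of G. Contracting each set to a single vertex therefore yields K_{5} as a minor, and since treewidth is minor-monotone, tw(G) ≥ tw(K_{5}) = 4. Hence tw(G) = 4 exactly.

4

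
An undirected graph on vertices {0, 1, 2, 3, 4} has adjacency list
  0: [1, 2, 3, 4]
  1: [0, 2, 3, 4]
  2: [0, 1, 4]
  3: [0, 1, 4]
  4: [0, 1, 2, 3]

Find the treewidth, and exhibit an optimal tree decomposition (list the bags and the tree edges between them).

Treewidth 3.
One such decomposition:
Bags: B1 = {0, 1, 3, 4}  B2 = {0, 1, 2, 4}
Tree: B1–B2

Each bag holds 4 vertices, so the decomposition has width 3, which upper-bounds the treewidth. For the lower bound, the 4 vertices {0, 1, 2, 4} are pairwise adjacent, and any tree decomposition puts a clique entirely inside one bag — forcing width ≥ 3. Hence tw(G) = 3 exactly.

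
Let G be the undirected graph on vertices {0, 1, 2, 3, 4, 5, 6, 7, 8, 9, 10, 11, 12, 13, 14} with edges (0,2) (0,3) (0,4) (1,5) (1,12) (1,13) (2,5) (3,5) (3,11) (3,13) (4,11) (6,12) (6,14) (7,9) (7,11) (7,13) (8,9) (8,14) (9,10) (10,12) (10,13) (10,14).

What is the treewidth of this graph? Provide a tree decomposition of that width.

Each bag holds 4 vertices, so the decomposition has width 3, which upper-bounds the treewidth. For the lower bound: the 4 vertex sets {0,2,4}, {11}, {3}, {1,5,7,13} are disjoint, each induces a connected subgraph, and every pair is joined by at least one edge of G. Contracting each set to a single vertex therefore yields K_{4} as a minor, and since treewidth is minor-monotone, tw(G) ≥ tw(K_{4}) = 3. Hence tw(G) = 3 exactly.

Treewidth 3.
One optimal decomposition is:
Bags: B1 = {0, 2, 4, 11}  B2 = {0, 2, 3, 11}  B3 = {2, 3, 5, 11}  B4 = {3, 5, 7, 11}  B5 = {3, 5, 7, 13}  B6 = {1, 5, 7, 13}  B7 = {1, 7, 9, 13}  B8 = {1, 9, 10, 13}  B9 = {1, 9, 10, 12}  B10 = {8, 9, 10, 12}  B11 = {8, 10, 12, 14}  B12 = {6, 8, 12, 14}
Tree: B1–B2, B2–B3, B3–B4, B4–B5, B5–B6, B6–B7, B7–B8, B8–B9, B9–B10, B10–B11, B11–B12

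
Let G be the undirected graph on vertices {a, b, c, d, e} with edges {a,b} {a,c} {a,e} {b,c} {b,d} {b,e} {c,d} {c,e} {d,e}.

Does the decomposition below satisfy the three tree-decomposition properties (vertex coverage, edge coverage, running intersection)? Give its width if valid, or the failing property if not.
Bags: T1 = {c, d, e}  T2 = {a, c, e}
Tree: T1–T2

No — vertex b appears in no bag.

A tree decomposition must satisfy three properties: every vertex lies in some bag; for every edge, both endpoints lie together in some bag; and for every vertex, the bags containing it form a connected subtree. Here vertex b appears in no bag, so the decomposition is invalid.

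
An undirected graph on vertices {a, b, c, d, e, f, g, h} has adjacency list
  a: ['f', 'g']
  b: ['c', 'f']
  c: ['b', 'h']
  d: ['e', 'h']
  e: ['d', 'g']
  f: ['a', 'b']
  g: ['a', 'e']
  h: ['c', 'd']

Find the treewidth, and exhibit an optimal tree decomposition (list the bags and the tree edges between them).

Treewidth 2.
Bags: B1 = {d, e, g}  B2 = {d, g, h}  B3 = {c, g, h}  B4 = {b, c, g}  B5 = {b, f, g}  B6 = {a, f, g}
Tree: B1–B2, B2–B3, B3–B4, B4–B5, B5–B6

The largest bag has 3 vertices, giving width 2; this decomposition certifies tw(G) ≤ 2. Since g–e–d–h–c–b–f–a–g is a cycle in G, G is not acyclic. Forests are exactly the graphs of treewidth ≤ 1, so tw(G) ≥ 2. Therefore the treewidth is 2.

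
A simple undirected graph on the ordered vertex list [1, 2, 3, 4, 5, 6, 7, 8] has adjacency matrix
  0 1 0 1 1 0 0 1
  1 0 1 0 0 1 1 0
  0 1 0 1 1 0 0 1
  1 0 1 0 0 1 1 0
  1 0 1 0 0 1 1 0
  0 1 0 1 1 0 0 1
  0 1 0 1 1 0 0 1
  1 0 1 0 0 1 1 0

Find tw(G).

4

A width-4 tree decomposition is:
Bags: B1 = {1, 2, 3, 6, 7}  B2 = {1, 3, 4, 6, 7}  B3 = {1, 3, 5, 6, 7}  B4 = {1, 3, 6, 7, 8}
Tree: B1–B2, B2–B3, B3–B4
Every bag has size at most 5, so the width is 5 − 1 = 4 and tw(G) ≤ 4. For the lower bound: the 5 vertex sets {2,7}, {1,4}, {3,5}, {6}, {8} are disjoint, each induces a connected subgraph, and every pair is joined by at least one edge of G. Contracting each set to a single vertex therefore yields K_{5} as a minor, and since treewidth is minor-monotone, tw(G) ≥ tw(K_{5}) = 4. The upper and lower bounds meet at 4, so that is the treewidth.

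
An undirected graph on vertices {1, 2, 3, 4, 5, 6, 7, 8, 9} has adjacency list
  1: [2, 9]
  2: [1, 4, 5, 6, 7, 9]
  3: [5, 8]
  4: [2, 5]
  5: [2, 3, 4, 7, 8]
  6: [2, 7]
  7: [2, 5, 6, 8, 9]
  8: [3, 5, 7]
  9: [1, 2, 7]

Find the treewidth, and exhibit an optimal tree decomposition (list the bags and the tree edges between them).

Treewidth 2.
One optimal decomposition is:
Bags: B1 = {2, 5, 7}  B2 = {2, 7, 9}  B3 = {1, 2, 9}  B4 = {2, 4, 5}  B5 = {5, 7, 8}  B6 = {3, 5, 8}  B7 = {2, 6, 7}
Tree: B1–B2, B2–B3, B1–B4, B1–B5, B5–B6, B1–B7

Each bag holds 3 vertices, so the decomposition has width 2, which upper-bounds the treewidth. Conversely, {3, 5, 8} is a clique of size 3, and the vertices of any clique must share a bag in every tree decomposition; so some bag has ≥ 3 vertices and tw(G) ≥ 2. Hence tw(G) = 2 exactly.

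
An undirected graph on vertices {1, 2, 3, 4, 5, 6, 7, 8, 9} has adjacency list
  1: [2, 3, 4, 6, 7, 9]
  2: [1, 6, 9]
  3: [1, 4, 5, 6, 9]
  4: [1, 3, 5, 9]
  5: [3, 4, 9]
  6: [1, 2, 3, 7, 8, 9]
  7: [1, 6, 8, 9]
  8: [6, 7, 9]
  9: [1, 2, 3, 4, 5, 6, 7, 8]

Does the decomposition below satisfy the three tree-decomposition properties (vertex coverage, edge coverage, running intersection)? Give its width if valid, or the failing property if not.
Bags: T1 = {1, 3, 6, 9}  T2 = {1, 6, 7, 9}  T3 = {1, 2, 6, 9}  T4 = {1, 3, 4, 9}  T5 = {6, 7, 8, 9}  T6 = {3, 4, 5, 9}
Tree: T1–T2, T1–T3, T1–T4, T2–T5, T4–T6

Vertex coverage: the bags together contain {1, 2, 3, 4, 5, 6, 7, 8, 9}, the full vertex set. Edge coverage: each edge of G has both endpoints in at least one bag. Running intersection: for every vertex, the bags containing it form a connected subtree. All three properties hold, so this is a valid tree decomposition of width max|bag| − 1 = 3, and hence tw(G) ≤ 3.

Yes; width 3.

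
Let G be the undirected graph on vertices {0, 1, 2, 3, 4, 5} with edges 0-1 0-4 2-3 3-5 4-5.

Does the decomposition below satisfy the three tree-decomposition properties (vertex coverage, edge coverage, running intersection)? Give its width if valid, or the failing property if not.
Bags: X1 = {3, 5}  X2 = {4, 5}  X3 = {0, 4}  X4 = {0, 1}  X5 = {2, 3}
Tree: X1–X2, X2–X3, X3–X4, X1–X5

Checking the three conditions: (i) the bags cover all of {0, 1, 2, 3, 4, 5}; (ii) for each edge, some bag contains both endpoints; (iii) the bags containing any fixed vertex form a subtree. All hold, so the decomposition is valid with width 2 − 1 = 1.

Yes; width 1.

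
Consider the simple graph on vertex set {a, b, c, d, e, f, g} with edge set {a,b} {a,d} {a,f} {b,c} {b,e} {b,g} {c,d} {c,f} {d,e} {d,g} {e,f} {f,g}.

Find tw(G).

3

A width-3 tree decomposition is:
Bags: B1 = {b, d, e, f}  B2 = {b, c, d, f}  B3 = {b, d, f, g}  B4 = {a, b, d, f}
Tree: B1–B2, B2–B3, B3–B4
Each bag holds 4 vertices, so the decomposition has width 3, which upper-bounds the treewidth. For the lower bound: the 4 vertex sets {d,e}, {b,c}, {f}, {g} are disjoint, each induces a connected subgraph, and every pair is joined by at least one edge of G. Contracting each set to a single vertex therefore yields K_{4} as a minor, and since treewidth is minor-monotone, tw(G) ≥ tw(K_{4}) = 3. Therefore the treewidth is 3.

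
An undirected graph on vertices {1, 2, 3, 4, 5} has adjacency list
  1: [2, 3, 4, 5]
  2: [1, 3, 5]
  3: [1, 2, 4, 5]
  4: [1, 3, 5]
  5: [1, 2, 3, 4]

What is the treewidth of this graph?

3

A width-3 tree decomposition is:
Bags: B1 = {1, 3, 4, 5}  B2 = {1, 2, 3, 5}
Tree: B1–B2
Each bag holds 4 vertices, so the decomposition has width 3, which upper-bounds the treewidth. For the lower bound, the 4 vertices {1, 2, 3, 5} are pairwise adjacent, and any tree decomposition puts a clique entirely inside one bag — forcing width ≥ 3. Hence tw(G) = 3 exactly.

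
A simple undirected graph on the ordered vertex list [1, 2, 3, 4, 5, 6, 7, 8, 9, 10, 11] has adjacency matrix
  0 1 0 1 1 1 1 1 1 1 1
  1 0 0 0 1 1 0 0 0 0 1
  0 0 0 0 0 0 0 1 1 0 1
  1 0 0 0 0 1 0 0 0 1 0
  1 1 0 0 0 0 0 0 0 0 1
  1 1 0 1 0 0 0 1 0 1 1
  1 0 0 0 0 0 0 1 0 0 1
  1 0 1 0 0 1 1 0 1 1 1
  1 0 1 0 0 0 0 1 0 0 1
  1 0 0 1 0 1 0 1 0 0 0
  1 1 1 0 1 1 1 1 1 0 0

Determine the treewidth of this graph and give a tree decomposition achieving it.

Treewidth 3.
Bags: B1 = {1, 8, 9, 11}  B2 = {1, 6, 8, 11}  B3 = {1, 2, 6, 11}  B4 = {3, 8, 9, 11}  B5 = {1, 6, 8, 10}  B6 = {1, 2, 5, 11}  B7 = {1, 7, 8, 11}  B8 = {1, 4, 6, 10}
Tree: B1–B2, B2–B3, B1–B4, B2–B5, B3–B6, B1–B7, B5–B8

Each bag holds 4 vertices, so the decomposition has width 3, which upper-bounds the treewidth. Conversely, {1, 6, 8, 10} is a clique of size 4, and the vertices of any clique must share a bag in every tree decomposition; so some bag has ≥ 4 vertices and tw(G) ≥ 3. The upper and lower bounds meet at 3, so that is the treewidth.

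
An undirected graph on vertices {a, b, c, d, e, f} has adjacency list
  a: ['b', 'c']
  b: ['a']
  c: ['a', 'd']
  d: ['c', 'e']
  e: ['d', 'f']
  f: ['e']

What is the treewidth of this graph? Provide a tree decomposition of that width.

Each bag holds 2 vertices, so the decomposition has width 1, which upper-bounds the treewidth. Since G has at least one edge (e.g. b–a), it is not an edgeless graph, so tw(G) ≥ 1. Therefore the treewidth is 1.

Treewidth 1.
One optimal decomposition is:
Bags: B1 = {a, b}  B2 = {a, c}  B3 = {c, d}  B4 = {d, e}  B5 = {e, f}
Tree: B1–B2, B2–B3, B3–B4, B4–B5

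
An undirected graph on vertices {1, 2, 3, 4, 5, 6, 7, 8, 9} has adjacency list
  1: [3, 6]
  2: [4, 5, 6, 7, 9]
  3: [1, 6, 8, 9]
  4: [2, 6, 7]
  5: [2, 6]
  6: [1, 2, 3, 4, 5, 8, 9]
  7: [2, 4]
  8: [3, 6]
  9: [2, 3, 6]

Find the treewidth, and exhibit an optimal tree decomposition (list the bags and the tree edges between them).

Treewidth 2.
One optimal decomposition is:
Bags: B1 = {3, 6, 9}  B2 = {2, 6, 9}  B3 = {1, 3, 6}  B4 = {3, 6, 8}  B5 = {2, 4, 6}  B6 = {2, 4, 7}  B7 = {2, 5, 6}
Tree: B1–B2, B1–B3, B3–B4, B2–B5, B5–B6, B2–B7

The largest bag has 3 vertices, giving width 2; this decomposition certifies tw(G) ≤ 2. Conversely, {3, 6, 8} is a clique of size 3, and the vertices of any clique must share a bag in every tree decomposition; so some bag has ≥ 3 vertices and tw(G) ≥ 2. The upper and lower bounds meet at 2, so that is the treewidth.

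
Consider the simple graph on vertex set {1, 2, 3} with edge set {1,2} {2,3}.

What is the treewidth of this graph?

A width-1 tree decomposition is:
Bags: B1 = {1, 2}  B2 = {2, 3}
Tree: B1–B2
Each bag holds 2 vertices, so the decomposition has width 1, which upper-bounds the treewidth. G has an edge, so its treewidth is at least 1. Hence tw(G) = 1 exactly.

1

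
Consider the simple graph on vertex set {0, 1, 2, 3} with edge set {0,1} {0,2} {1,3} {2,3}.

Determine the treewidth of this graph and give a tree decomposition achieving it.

The largest bag has 3 vertices, giving width 2; this decomposition certifies tw(G) ≤ 2. The edges 1–3–2–0–1 form a cycle, so G is not a tree and its treewidth is at least 2. The upper and lower bounds meet at 2, so that is the treewidth.

Treewidth 2.
Bags: B1 = {1, 2, 3}  B2 = {0, 1, 2}
Tree: B1–B2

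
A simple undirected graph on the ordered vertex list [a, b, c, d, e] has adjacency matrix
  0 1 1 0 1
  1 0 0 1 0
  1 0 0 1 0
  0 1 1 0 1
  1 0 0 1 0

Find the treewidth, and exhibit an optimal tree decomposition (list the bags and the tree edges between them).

Every bag has size at most 3, so the width is 3 − 1 = 2 and tw(G) ≤ 2. For the lower bound, G contains the cycle a–c–d–e–a, so G is not a forest; only forests have treewidth ≤ 1, hence tw(G) ≥ 2. Combining the bounds, tw(G) = 2.

Treewidth 2.
One optimal decomposition is:
Bags: B1 = {a, c, d}  B2 = {a, d, e}  B3 = {a, b, d}
Tree: B1–B2, B2–B3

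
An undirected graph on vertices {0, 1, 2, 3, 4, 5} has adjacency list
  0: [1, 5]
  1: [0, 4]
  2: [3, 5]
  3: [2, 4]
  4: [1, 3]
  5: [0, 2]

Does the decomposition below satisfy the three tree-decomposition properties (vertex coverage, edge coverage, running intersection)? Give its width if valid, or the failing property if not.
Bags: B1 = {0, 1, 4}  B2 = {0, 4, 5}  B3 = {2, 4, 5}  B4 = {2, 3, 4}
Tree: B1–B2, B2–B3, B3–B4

Vertex coverage: the bags together contain {0, 1, 2, 3, 4, 5}, the full vertex set. Edge coverage: each edge of G has both endpoints in at least one bag. Running intersection: for every vertex, the bags containing it form a connected subtree. All three properties hold, so this is a valid tree decomposition of width max|bag| − 1 = 2, and hence tw(G) ≤ 2.

Yes; width 2.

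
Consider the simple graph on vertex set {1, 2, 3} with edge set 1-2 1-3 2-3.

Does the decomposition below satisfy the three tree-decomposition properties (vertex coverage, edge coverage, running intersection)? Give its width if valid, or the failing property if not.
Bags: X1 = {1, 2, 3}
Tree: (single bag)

Yes; width 2.

Checking the three conditions: (i) the bags cover all of {1, 2, 3}; (ii) for each edge, some bag contains both endpoints; (iii) the bags containing any fixed vertex form a subtree. All hold, so the decomposition is valid with width 3 − 1 = 2.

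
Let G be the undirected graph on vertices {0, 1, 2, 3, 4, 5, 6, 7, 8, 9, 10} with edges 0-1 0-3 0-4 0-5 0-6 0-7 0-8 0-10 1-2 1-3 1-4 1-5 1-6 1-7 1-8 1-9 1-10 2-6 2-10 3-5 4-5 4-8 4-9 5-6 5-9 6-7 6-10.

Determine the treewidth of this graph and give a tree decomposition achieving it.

Treewidth 3.
One optimal decomposition is:
Bags: B1 = {0, 1, 5, 6}  B2 = {0, 1, 4, 5}  B3 = {0, 1, 4, 8}  B4 = {0, 1, 6, 7}  B5 = {1, 4, 5, 9}  B6 = {0, 1, 3, 5}  B7 = {0, 1, 6, 10}  B8 = {1, 2, 6, 10}
Tree: B1–B2, B2–B3, B1–B4, B2–B5, B1–B6, B1–B7, B7–B8

Each bag holds 4 vertices, so the decomposition has width 3, which upper-bounds the treewidth. Conversely, {0, 1, 4, 8} is a clique of size 4, and the vertices of any clique must share a bag in every tree decomposition; so some bag has ≥ 4 vertices and tw(G) ≥ 3. Therefore the treewidth is 3.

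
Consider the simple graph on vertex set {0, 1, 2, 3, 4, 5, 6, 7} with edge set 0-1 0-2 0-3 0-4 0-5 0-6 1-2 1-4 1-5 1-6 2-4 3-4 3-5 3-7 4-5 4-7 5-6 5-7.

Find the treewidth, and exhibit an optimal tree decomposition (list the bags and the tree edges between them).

Every bag has size at most 4, so the width is 4 − 1 = 3 and tw(G) ≤ 3. On the other hand G contains the 4-clique {0, 1, 2, 4}. A clique must lie in a single bag of any decomposition, so no decomposition can have width below 3. The upper and lower bounds meet at 3, so that is the treewidth.

Treewidth 3.
One such decomposition:
Bags: B1 = {0, 1, 4, 5}  B2 = {0, 1, 5, 6}  B3 = {0, 3, 4, 5}  B4 = {0, 1, 2, 4}  B5 = {3, 4, 5, 7}
Tree: B1–B2, B1–B3, B1–B4, B3–B5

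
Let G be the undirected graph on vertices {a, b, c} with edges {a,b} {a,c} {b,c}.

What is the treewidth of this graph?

A width-2 tree decomposition is:
Bags: B1 = {a, b, c}
Tree: (single bag)
With just one bag of size 3, the width is 3 − 1 = 2, so tw(G) ≤ 2. Conversely, {a, b, c} is a clique of size 3, and the vertices of any clique must share a bag in every tree decomposition; so some bag has ≥ 3 vertices and tw(G) ≥ 2. Therefore the treewidth is 2.

2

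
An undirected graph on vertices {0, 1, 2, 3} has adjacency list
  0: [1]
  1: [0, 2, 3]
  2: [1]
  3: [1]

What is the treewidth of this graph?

A width-1 tree decomposition is:
Bags: B1 = {1, 3}  B2 = {0, 1}  B3 = {1, 2}
Tree: B1–B2, B2–B3
Each bag holds 2 vertices, so the decomposition has width 1, which upper-bounds the treewidth. Since G has at least one edge (e.g. 3–1), it is not an edgeless graph, so tw(G) ≥ 1. The upper and lower bounds meet at 1, so that is the treewidth.

1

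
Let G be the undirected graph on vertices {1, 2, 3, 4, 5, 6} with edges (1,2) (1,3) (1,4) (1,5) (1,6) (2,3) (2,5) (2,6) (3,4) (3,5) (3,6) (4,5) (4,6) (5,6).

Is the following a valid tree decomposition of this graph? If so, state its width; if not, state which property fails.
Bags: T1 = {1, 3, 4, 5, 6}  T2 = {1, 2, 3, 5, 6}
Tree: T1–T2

Yes; width 4.

Checking the three conditions: (i) the bags cover all of {1, 2, 3, 4, 5, 6}; (ii) for each edge, some bag contains both endpoints; (iii) the bags containing any fixed vertex form a subtree. All hold, so the decomposition is valid with width 5 − 1 = 4.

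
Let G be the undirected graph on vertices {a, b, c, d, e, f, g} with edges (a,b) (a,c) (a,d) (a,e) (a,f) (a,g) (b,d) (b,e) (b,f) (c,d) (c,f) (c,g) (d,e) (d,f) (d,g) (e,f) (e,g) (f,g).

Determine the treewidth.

A width-4 tree decomposition is:
Bags: B1 = {a, c, d, f, g}  B2 = {a, d, e, f, g}  B3 = {a, b, d, e, f}
Tree: B1–B2, B2–B3
The largest bag has 5 vertices, giving width 4; this decomposition certifies tw(G) ≤ 4. Conversely, {a, d, e, f, g} is a clique of size 5, and the vertices of any clique must share a bag in every tree decomposition; so some bag has ≥ 5 vertices and tw(G) ≥ 4. Hence tw(G) = 4 exactly.

4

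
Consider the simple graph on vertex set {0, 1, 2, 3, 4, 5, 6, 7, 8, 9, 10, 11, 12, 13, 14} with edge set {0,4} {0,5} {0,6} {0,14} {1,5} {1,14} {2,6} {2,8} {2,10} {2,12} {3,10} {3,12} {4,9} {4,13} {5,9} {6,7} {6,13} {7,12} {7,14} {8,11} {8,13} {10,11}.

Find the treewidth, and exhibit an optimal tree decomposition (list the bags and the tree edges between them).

Treewidth 3.
One optimal decomposition is:
Bags: B1 = {1, 4, 5, 9}  B2 = {0, 1, 4, 5}  B3 = {0, 1, 4, 14}  B4 = {0, 4, 13, 14}  B5 = {0, 6, 13, 14}  B6 = {6, 7, 13, 14}  B7 = {6, 7, 8, 13}  B8 = {2, 6, 7, 8}  B9 = {2, 7, 8, 12}  B10 = {2, 8, 11, 12}  B11 = {2, 10, 11, 12}  B12 = {3, 10, 11, 12}
Tree: B1–B2, B2–B3, B3–B4, B4–B5, B5–B6, B6–B7, B7–B8, B8–B9, B9–B10, B10–B11, B11–B12

Each bag holds 4 vertices, so the decomposition has width 3, which upper-bounds the treewidth. For the lower bound: the 4 vertex sets {1,5,9}, {4}, {0}, {6,7,13,14} are disjoint, each induces a connected subgraph, and every pair is joined by at least one edge of G. Contracting each set to a single vertex therefore yields K_{4} as a minor, and since treewidth is minor-monotone, tw(G) ≥ tw(K_{4}) = 3. Combining the bounds, tw(G) = 3.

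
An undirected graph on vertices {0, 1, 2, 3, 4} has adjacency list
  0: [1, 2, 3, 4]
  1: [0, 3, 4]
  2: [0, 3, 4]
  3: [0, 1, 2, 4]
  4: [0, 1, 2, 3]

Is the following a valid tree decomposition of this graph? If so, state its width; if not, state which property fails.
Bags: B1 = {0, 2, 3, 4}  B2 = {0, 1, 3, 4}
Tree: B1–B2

Yes; width 3.

Every vertex of G appears in some bag (union = {0, 1, 2, 3, 4}); every edge is covered by a bag; and for each vertex v the set of bags containing v is connected in the bag tree. The decomposition is therefore valid. The largest bag has 4 vertices, so the width is 3.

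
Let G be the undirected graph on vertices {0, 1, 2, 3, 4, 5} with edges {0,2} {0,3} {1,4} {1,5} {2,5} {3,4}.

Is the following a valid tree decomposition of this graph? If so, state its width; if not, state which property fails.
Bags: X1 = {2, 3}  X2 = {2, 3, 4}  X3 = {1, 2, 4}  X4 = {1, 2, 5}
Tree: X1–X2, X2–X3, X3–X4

A tree decomposition must satisfy three properties: every vertex lies in some bag; for every edge, both endpoints lie together in some bag; and for every vertex, the bags containing it form a connected subtree. Here vertex 0 appears in no bag, so the decomposition is invalid.

No — vertex 0 appears in no bag.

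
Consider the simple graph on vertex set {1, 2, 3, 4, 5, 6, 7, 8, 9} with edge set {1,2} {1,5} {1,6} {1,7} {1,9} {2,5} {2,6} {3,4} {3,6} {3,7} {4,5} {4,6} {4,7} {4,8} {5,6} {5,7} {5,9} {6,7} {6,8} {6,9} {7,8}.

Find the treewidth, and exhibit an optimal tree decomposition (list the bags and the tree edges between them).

Treewidth 3.
One such decomposition:
Bags: B1 = {4, 6, 7, 8}  B2 = {4, 5, 6, 7}  B3 = {3, 4, 6, 7}  B4 = {1, 5, 6, 7}  B5 = {1, 5, 6, 9}  B6 = {1, 2, 5, 6}
Tree: B1–B2, B2–B3, B2–B4, B4–B5, B4–B6

Each bag holds 4 vertices, so the decomposition has width 3, which upper-bounds the treewidth. On the other hand G contains the 4-clique {4, 6, 7, 8}. A clique must lie in a single bag of any decomposition, so no decomposition can have width below 3. Combining the bounds, tw(G) = 3.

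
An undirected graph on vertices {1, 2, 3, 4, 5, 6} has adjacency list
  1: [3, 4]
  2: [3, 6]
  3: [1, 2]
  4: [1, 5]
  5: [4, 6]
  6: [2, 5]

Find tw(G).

A width-2 tree decomposition is:
Bags: B1 = {2, 5, 6}  B2 = {2, 3, 5}  B3 = {1, 3, 5}  B4 = {1, 4, 5}
Tree: B1–B2, B2–B3, B3–B4
Each bag holds 3 vertices, so the decomposition has width 2, which upper-bounds the treewidth. Since 5–6–2–3–1–4–5 is a cycle in G, G is not acyclic. Forests are exactly the graphs of treewidth ≤ 1, so tw(G) ≥ 2. The upper and lower bounds meet at 2, so that is the treewidth.

2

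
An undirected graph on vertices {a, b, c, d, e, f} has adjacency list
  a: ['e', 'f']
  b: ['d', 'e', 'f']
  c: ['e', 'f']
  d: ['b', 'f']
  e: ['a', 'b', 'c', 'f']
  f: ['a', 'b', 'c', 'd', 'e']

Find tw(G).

A width-2 tree decomposition is:
Bags: B1 = {b, e, f}  B2 = {a, e, f}  B3 = {c, e, f}  B4 = {b, d, f}
Tree: B1–B2, B2–B3, B1–B4
Every bag has size at most 3, so the width is 3 − 1 = 2 and tw(G) ≤ 2. On the other hand G contains the 3-clique {b, d, f}. A clique must lie in a single bag of any decomposition, so no decomposition can have width below 2. Therefore the treewidth is 2.

2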